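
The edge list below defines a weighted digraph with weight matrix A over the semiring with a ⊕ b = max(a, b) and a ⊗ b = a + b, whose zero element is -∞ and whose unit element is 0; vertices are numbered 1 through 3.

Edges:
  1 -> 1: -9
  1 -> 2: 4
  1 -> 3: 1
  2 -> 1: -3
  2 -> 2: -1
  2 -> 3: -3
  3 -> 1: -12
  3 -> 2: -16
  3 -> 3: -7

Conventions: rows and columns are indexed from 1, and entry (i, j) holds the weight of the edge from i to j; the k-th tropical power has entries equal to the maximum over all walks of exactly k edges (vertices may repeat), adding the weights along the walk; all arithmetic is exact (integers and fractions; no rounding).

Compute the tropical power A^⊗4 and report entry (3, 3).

A^⊗2:
  [1, 3, 1]
  [-4, 1, -2]
  [-19, -8, -11]
A^⊗3:
  [0, 5, 2]
  [-2, 0, -2]
  [-11, -9, -11]
A^⊗4:
  [2, 4, 2]
  [-3, 2, -1]
  [-12, -7, -10]
Key observation: the optimum is the walk 3->1->2->1->3, with weight (-12) + 4 + (-3) + 1 = -10.
Optimal value attained by: walk 3->1->2->1->3.
Answer: (A^⊗4)[3][3] = -10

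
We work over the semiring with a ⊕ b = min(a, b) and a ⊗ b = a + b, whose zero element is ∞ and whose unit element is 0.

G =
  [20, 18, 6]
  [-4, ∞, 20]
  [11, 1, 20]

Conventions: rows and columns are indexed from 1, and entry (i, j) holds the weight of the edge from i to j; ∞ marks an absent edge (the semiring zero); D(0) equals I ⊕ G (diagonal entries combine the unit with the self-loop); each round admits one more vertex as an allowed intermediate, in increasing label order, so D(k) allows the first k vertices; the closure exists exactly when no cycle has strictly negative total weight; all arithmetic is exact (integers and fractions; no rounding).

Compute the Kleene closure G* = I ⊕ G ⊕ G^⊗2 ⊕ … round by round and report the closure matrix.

D(0):
  [0, 18, 6]
  [-4, 0, 20]
  [11, 1, 0]
D(1):
  [0, 18, 6]
  [-4, 0, 2]
  [11, 1, 0]
D(2):
  [0, 18, 6]
  [-4, 0, 2]
  [-3, 1, 0]
D(3):
  [0, 7, 6]
  [-4, 0, 2]
  [-3, 1, 0]
Answer: G* = [[0, 7, 6], [-4, 0, 2], [-3, 1, 0]]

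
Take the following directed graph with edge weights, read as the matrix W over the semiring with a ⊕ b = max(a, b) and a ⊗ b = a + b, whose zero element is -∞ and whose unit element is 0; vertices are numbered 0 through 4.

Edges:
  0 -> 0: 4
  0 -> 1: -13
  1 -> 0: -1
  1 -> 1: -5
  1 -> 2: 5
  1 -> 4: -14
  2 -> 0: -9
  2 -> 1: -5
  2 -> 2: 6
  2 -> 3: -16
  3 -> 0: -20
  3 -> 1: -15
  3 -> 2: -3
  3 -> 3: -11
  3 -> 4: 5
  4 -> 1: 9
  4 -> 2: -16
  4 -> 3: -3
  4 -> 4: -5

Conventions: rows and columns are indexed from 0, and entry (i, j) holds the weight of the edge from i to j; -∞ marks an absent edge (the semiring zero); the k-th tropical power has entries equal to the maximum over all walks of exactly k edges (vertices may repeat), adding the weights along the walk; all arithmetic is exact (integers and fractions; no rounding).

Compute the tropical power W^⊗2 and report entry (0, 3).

W^⊗2:
  [8, -9, -8, -∞, -27]
  [3, 0, 11, -11, -19]
  [-3, 1, 12, -10, -11]
  [-12, 14, 3, 2, 0]
  [8, 4, 14, -8, 2]
Key observation: no walk of exactly 2 edges connects these vertices, so the entry is the semiring zero.
Answer: (W^⊗2)[0][3] = -∞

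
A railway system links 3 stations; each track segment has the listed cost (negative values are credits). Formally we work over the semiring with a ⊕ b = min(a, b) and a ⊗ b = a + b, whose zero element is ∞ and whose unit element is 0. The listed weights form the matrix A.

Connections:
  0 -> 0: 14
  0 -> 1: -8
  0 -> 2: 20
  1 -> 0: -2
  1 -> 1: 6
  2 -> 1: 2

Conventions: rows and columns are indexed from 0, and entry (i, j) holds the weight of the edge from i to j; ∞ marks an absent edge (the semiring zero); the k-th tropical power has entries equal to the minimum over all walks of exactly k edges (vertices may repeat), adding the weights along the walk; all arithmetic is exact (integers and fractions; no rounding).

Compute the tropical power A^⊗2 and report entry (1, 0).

A^⊗2:
  [-10, -2, 34]
  [4, -10, 18]
  [0, 8, ∞]
Key observation: the optimum is the walk 1->1->0, with weight 6 + (-2) = 4.
Optimal value attained by: walk 1->1->0.
Answer: (A^⊗2)[1][0] = 4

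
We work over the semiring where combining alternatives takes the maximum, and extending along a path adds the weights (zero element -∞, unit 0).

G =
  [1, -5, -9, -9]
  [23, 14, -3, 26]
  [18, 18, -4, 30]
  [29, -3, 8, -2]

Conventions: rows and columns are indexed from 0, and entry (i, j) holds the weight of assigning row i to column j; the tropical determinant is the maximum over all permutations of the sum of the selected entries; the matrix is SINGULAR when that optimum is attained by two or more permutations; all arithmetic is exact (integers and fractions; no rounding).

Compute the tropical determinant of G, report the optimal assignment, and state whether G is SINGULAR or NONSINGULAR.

σ = (0, 1, 2, 3): 1 + 14 + (-4) + (-2) = 9
σ = (0, 1, 3, 2): 1 + 14 + 30 + 8 = 53
σ = (0, 2, 1, 3): 1 + (-3) + 18 + (-2) = 14
σ = (0, 2, 3, 1): 1 + (-3) + 30 + (-3) = 25
σ = (0, 3, 1, 2): 1 + 26 + 18 + 8 = 53
σ = (0, 3, 2, 1): 1 + 26 + (-4) + (-3) = 20
σ = (1, 0, 2, 3): (-5) + 23 + (-4) + (-2) = 12
σ = (1, 0, 3, 2): (-5) + 23 + 30 + 8 = 56
σ = (1, 2, 0, 3): (-5) + (-3) + 18 + (-2) = 8
σ = (1, 2, 3, 0): (-5) + (-3) + 30 + 29 = 51
σ = (1, 3, 0, 2): (-5) + 26 + 18 + 8 = 47
σ = (1, 3, 2, 0): (-5) + 26 + (-4) + 29 = 46
σ = (2, 0, 1, 3): (-9) + 23 + 18 + (-2) = 30
σ = (2, 0, 3, 1): (-9) + 23 + 30 + (-3) = 41
σ = (2, 1, 0, 3): (-9) + 14 + 18 + (-2) = 21
σ = (2, 1, 3, 0): (-9) + 14 + 30 + 29 = 64
σ = (2, 3, 0, 1): (-9) + 26 + 18 + (-3) = 32
σ = (2, 3, 1, 0): (-9) + 26 + 18 + 29 = 64
σ = (3, 0, 1, 2): (-9) + 23 + 18 + 8 = 40
σ = (3, 0, 2, 1): (-9) + 23 + (-4) + (-3) = 7
σ = (3, 1, 0, 2): (-9) + 14 + 18 + 8 = 31
σ = (3, 1, 2, 0): (-9) + 14 + (-4) + 29 = 30
σ = (3, 2, 0, 1): (-9) + (-3) + 18 + (-3) = 3
σ = (3, 2, 1, 0): (-9) + (-3) + 18 + 29 = 35
Optimal value attained by: σ = (2, 1, 3, 0).
Answer: det⊕(G) = 64; verdict: SINGULAR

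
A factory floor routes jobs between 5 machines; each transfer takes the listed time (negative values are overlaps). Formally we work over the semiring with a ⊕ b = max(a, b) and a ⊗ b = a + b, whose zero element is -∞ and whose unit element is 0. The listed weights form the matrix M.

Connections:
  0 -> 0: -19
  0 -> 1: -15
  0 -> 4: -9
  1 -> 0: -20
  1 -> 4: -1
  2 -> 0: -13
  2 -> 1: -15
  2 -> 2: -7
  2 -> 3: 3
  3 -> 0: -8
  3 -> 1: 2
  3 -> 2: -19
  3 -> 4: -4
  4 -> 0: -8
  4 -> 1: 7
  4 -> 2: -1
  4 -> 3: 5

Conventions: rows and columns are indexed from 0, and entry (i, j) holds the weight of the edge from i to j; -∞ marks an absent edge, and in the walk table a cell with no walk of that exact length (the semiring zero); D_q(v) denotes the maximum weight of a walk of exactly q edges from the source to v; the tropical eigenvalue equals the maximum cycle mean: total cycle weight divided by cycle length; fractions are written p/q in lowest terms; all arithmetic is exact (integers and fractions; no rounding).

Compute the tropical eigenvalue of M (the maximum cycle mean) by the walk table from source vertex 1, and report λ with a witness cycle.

q=0: [-∞, 0, -∞, -∞, -∞]
q=1: [-20, -∞, -∞, -∞, -1]
q=2: [-9, 6, -2, 4, -29]
q=3: [-4, 6, -9, 1, 5]
q=4: [-3, 12, 4, 10, 5]
q=5: [2, 12, 4, 10, 11]
Optimal cycle mean attained by: cycle 1->4->1, total (-1) + 7, length 2.
Answer: λ = 3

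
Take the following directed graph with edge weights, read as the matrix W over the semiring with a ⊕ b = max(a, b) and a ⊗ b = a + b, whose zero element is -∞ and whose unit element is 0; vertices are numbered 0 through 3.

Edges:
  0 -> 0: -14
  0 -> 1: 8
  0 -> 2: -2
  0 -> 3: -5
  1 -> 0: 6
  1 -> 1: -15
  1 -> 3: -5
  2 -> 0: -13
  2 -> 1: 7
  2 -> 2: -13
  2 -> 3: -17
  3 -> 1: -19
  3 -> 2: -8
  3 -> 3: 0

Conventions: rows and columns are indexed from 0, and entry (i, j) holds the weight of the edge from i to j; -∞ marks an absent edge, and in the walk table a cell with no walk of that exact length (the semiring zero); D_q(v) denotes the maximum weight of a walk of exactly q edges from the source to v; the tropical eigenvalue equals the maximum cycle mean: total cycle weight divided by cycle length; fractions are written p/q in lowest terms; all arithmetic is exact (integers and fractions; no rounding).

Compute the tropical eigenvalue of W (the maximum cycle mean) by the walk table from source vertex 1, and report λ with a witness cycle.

q=0: [-∞, 0, -∞, -∞]
q=1: [6, -15, -∞, -5]
q=2: [-8, 14, 4, 1]
q=3: [20, 11, -7, 9]
q=4: [17, 28, 18, 15]
Optimal cycle mean attained by: cycle 0->1->0, total 8 + 6, length 2.
Answer: λ = 7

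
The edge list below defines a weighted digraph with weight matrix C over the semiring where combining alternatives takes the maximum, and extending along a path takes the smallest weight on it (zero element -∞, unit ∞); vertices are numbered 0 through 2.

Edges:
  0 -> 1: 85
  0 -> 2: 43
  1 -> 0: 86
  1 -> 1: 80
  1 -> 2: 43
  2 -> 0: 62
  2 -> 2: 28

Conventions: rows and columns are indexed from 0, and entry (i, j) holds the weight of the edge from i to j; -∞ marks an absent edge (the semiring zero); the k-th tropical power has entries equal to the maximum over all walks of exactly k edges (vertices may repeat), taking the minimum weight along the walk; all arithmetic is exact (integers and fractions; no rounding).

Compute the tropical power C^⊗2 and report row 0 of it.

C^⊗2:
  [85, 80, 43]
  [80, 85, 43]
  [28, 62, 43]
Answer: row 0 of C^⊗2 = [85, 80, 43]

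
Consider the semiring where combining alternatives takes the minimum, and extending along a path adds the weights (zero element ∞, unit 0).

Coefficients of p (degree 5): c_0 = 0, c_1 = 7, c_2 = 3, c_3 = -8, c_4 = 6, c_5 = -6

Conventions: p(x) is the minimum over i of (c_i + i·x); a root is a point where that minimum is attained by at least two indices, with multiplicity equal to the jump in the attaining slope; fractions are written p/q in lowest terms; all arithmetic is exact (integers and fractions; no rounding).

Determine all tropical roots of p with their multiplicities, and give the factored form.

hull edge (i=0, c=0) to (i=3, c=-8): slope -8/3, span 3
hull edge (i=3, c=-8) to (i=5, c=-6): slope 1, span 2
Factored form: p(x) = -6 ⊗ (x ⊕ (-1)) ⊗ (x ⊕ (-1)) ⊗ (x ⊕ 8/3) ⊗ (x ⊕ 8/3) ⊗ (x ⊕ 8/3)
Answer: roots = -1 (mult 2), 8/3 (mult 3)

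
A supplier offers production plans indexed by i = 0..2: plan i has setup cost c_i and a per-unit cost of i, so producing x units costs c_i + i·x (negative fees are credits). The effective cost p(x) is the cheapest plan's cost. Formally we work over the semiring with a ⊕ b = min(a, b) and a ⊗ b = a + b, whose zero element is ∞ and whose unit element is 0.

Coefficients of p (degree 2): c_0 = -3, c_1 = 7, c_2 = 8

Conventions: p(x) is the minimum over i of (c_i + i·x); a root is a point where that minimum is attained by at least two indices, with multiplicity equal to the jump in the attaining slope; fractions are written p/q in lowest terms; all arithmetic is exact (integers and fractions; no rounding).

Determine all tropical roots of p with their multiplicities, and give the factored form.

hull edge (i=0, c=-3) to (i=2, c=8): slope 11/2, span 2
Factored form: p(x) = 8 ⊗ (x ⊕ (-11/2)) ⊗ (x ⊕ (-11/2))
Answer: roots = -11/2 (mult 2)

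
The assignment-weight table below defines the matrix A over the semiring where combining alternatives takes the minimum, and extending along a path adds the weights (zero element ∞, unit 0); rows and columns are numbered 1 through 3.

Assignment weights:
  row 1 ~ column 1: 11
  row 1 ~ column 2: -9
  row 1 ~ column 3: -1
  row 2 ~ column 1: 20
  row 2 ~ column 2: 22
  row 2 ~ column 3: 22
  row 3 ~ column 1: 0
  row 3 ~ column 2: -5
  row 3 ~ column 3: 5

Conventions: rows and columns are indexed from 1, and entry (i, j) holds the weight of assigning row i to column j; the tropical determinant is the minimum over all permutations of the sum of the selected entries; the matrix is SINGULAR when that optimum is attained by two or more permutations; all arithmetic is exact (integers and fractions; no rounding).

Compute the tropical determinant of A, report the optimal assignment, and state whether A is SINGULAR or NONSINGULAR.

σ = (1, 2, 3): 11 + 22 + 5 = 38
σ = (1, 3, 2): 11 + 22 + (-5) = 28
σ = (2, 1, 3): (-9) + 20 + 5 = 16
σ = (2, 3, 1): (-9) + 22 + 0 = 13
σ = (3, 1, 2): (-1) + 20 + (-5) = 14
σ = (3, 2, 1): (-1) + 22 + 0 = 21
Optimal value attained by: σ = (2, 3, 1).
Answer: det⊕(A) = 13; verdict: NONSINGULAR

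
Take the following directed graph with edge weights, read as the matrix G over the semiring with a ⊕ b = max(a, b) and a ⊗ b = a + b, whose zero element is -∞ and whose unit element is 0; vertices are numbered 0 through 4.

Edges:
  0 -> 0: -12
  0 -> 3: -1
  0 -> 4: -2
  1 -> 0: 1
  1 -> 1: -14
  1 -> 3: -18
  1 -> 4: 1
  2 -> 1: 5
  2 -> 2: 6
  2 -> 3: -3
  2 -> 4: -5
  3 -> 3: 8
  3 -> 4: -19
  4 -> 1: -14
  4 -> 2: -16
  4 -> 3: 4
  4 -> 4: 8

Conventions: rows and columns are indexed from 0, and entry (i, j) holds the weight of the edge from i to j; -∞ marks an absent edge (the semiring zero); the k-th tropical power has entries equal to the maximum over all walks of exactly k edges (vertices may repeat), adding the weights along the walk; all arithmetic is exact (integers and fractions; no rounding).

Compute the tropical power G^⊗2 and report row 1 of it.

G^⊗2:
  [-24, -16, -18, 7, 6]
  [-11, -13, -15, 5, 9]
  [6, 11, 12, 5, 6]
  [-∞, -33, -35, 16, -11]
  [-13, -6, -8, 12, 16]
Answer: row 1 of G^⊗2 = [-11, -13, -15, 5, 9]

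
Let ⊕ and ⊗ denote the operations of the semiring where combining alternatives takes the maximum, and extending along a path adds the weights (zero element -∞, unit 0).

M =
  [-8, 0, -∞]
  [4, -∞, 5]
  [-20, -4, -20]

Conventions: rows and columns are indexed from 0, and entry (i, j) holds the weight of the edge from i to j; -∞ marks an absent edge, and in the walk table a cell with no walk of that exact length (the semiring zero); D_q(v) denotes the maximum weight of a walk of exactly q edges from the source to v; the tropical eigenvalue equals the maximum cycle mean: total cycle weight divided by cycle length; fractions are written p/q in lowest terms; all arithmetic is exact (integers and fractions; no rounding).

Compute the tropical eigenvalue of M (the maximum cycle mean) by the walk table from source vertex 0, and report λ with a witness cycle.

q=0: [0, -∞, -∞]
q=1: [-8, 0, -∞]
q=2: [4, -8, 5]
q=3: [-4, 4, -3]
Optimal cycle mean attained by: cycle 0->1->0, total 0 + 4, length 2.
Answer: λ = 2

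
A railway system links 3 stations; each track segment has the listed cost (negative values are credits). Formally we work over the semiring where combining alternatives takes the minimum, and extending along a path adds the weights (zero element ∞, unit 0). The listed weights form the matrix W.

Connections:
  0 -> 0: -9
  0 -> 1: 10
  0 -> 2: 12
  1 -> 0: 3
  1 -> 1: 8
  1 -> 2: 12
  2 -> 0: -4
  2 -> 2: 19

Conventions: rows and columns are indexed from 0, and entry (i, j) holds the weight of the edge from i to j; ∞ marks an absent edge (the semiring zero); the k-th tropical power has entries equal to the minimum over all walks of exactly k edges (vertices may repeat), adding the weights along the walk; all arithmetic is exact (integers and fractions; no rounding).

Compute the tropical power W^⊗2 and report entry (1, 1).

W^⊗2:
  [-18, 1, 3]
  [-6, 13, 15]
  [-13, 6, 8]
Key observation: the optimum is the walk 1->0->1, with weight 3 + 10 = 13.
Optimal value attained by: walk 1->0->1.
Answer: (W^⊗2)[1][1] = 13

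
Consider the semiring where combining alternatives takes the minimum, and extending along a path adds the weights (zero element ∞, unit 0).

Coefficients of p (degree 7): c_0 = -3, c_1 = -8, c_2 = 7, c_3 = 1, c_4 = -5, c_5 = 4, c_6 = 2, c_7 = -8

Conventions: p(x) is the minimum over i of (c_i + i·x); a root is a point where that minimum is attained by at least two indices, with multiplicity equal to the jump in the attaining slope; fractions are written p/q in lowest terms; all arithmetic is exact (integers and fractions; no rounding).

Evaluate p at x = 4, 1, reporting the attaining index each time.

p(4) = min(-3+0·4=-3, -8+1·4=-4, 7+2·4=15, 1+3·4=13, -5+4·4=11, 4+5·4=24, 2+6·4=26, -8+7·4=20) = -4 (attained by i=1)
p(1) = min(-3+0·1=-3, -8+1·1=-7, 7+2·1=9, 1+3·1=4, -5+4·1=-1, 4+5·1=9, 2+6·1=8, -8+7·1=-1) = -7 (attained by i=1)
Answer: p(4) = -4; p(1) = -7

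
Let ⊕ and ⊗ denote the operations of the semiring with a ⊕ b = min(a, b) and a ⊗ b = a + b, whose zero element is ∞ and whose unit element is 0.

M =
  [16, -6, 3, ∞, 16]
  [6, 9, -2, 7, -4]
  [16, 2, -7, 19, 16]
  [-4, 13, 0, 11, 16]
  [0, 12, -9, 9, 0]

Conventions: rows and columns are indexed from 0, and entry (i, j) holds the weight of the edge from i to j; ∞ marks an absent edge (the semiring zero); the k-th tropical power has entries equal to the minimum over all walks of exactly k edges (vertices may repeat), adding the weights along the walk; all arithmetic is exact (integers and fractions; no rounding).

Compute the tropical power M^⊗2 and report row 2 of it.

M^⊗2:
  [0, 3, -8, 1, -10]
  [-4, 0, -13, 5, -4]
  [8, -5, -14, 9, -2]
  [7, -10, -7, 19, 9]
  [0, -7, -16, 9, 0]
Answer: row 2 of M^⊗2 = [8, -5, -14, 9, -2]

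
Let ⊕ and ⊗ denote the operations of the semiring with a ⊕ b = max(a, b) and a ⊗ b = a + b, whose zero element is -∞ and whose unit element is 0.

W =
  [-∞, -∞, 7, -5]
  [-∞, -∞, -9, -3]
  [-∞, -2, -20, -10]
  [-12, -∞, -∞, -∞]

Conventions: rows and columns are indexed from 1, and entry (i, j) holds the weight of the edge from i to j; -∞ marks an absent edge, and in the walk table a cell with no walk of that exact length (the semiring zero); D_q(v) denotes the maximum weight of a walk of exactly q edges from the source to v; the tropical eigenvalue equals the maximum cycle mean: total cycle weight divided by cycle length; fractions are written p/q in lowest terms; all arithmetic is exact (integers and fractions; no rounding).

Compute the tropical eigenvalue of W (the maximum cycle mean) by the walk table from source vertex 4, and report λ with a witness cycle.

q=0: [-∞, -∞, -∞, 0]
q=1: [-12, -∞, -∞, -∞]
q=2: [-∞, -∞, -5, -17]
q=3: [-29, -7, -25, -15]
q=4: [-27, -27, -16, -10]
Optimal cycle mean attained by: cycle 1->3->2->4->1, total 7 + (-2) + (-3) + (-12), length 4.
Answer: λ = -5/2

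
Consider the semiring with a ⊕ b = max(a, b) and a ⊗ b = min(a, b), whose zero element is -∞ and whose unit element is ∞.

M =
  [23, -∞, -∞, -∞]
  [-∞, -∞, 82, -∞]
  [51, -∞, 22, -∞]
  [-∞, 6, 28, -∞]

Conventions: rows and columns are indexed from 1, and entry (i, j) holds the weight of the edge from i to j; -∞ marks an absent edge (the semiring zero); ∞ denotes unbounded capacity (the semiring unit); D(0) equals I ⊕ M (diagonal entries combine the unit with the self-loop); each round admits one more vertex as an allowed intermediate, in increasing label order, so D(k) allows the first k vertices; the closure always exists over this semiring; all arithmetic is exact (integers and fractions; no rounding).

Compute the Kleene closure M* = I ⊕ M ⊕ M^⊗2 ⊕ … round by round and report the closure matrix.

D(0):
  [∞, -∞, -∞, -∞]
  [-∞, ∞, 82, -∞]
  [51, -∞, ∞, -∞]
  [-∞, 6, 28, ∞]
D(1):
  [∞, -∞, -∞, -∞]
  [-∞, ∞, 82, -∞]
  [51, -∞, ∞, -∞]
  [-∞, 6, 28, ∞]
D(2):
  [∞, -∞, -∞, -∞]
  [-∞, ∞, 82, -∞]
  [51, -∞, ∞, -∞]
  [-∞, 6, 28, ∞]
D(3):
  [∞, -∞, -∞, -∞]
  [51, ∞, 82, -∞]
  [51, -∞, ∞, -∞]
  [28, 6, 28, ∞]
D(4):
  [∞, -∞, -∞, -∞]
  [51, ∞, 82, -∞]
  [51, -∞, ∞, -∞]
  [28, 6, 28, ∞]
Answer: M* = [[∞, -∞, -∞, -∞], [51, ∞, 82, -∞], [51, -∞, ∞, -∞], [28, 6, 28, ∞]]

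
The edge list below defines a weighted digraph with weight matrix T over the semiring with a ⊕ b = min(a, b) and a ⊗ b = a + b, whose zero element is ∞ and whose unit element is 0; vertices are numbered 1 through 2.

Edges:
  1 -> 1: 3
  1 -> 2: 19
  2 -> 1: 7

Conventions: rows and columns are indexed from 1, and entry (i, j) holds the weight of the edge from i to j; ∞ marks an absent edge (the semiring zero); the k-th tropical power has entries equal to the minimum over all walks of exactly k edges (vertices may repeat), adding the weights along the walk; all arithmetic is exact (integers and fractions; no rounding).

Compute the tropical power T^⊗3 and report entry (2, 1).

T^⊗2:
  [6, 22]
  [10, 26]
T^⊗3:
  [9, 25]
  [13, 29]
Key observation: the optimum is the walk 2->1->1->1, with weight 7 + 3 + 3 = 13.
Optimal value attained by: walk 2->1->1->1.
Answer: (T^⊗3)[2][1] = 13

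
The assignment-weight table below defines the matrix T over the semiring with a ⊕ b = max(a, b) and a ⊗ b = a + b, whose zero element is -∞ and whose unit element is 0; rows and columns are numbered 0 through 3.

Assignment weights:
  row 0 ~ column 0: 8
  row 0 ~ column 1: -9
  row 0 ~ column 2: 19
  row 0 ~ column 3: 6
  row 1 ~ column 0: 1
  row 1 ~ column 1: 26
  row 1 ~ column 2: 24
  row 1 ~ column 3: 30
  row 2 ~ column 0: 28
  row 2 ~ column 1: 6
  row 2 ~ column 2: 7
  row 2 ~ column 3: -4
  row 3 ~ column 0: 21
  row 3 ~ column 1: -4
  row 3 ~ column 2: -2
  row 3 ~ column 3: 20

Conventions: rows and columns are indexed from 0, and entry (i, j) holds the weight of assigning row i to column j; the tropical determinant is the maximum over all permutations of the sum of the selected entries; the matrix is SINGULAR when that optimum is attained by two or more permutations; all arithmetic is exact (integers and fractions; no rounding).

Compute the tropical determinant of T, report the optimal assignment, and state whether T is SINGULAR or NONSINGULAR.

σ = (0, 1, 2, 3): 8 + 26 + 7 + 20 = 61
σ = (0, 1, 3, 2): 8 + 26 + (-4) + (-2) = 28
σ = (0, 2, 1, 3): 8 + 24 + 6 + 20 = 58
σ = (0, 2, 3, 1): 8 + 24 + (-4) + (-4) = 24
σ = (0, 3, 1, 2): 8 + 30 + 6 + (-2) = 42
σ = (0, 3, 2, 1): 8 + 30 + 7 + (-4) = 41
σ = (1, 0, 2, 3): (-9) + 1 + 7 + 20 = 19
σ = (1, 0, 3, 2): (-9) + 1 + (-4) + (-2) = -14
σ = (1, 2, 0, 3): (-9) + 24 + 28 + 20 = 63
σ = (1, 2, 3, 0): (-9) + 24 + (-4) + 21 = 32
σ = (1, 3, 0, 2): (-9) + 30 + 28 + (-2) = 47
σ = (1, 3, 2, 0): (-9) + 30 + 7 + 21 = 49
σ = (2, 0, 1, 3): 19 + 1 + 6 + 20 = 46
σ = (2, 0, 3, 1): 19 + 1 + (-4) + (-4) = 12
σ = (2, 1, 0, 3): 19 + 26 + 28 + 20 = 93
σ = (2, 1, 3, 0): 19 + 26 + (-4) + 21 = 62
σ = (2, 3, 0, 1): 19 + 30 + 28 + (-4) = 73
σ = (2, 3, 1, 0): 19 + 30 + 6 + 21 = 76
σ = (3, 0, 1, 2): 6 + 1 + 6 + (-2) = 11
σ = (3, 0, 2, 1): 6 + 1 + 7 + (-4) = 10
σ = (3, 1, 0, 2): 6 + 26 + 28 + (-2) = 58
σ = (3, 1, 2, 0): 6 + 26 + 7 + 21 = 60
σ = (3, 2, 0, 1): 6 + 24 + 28 + (-4) = 54
σ = (3, 2, 1, 0): 6 + 24 + 6 + 21 = 57
Optimal value attained by: σ = (2, 1, 0, 3).
Answer: det⊕(T) = 93; verdict: NONSINGULAR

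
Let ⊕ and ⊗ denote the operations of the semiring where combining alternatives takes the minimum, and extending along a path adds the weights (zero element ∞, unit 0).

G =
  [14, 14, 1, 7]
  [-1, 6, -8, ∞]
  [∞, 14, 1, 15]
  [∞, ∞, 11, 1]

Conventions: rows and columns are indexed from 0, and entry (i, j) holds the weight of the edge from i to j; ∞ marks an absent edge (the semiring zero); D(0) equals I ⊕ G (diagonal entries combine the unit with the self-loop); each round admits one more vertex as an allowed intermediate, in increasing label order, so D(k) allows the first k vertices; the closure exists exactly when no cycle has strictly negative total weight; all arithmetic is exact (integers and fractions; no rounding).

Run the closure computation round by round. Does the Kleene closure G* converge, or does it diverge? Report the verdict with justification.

D(0):
  [0, 14, 1, 7]
  [-1, 0, -8, ∞]
  [∞, 14, 0, 15]
  [∞, ∞, 11, 0]
D(1):
  [0, 14, 1, 7]
  [-1, 0, -8, 6]
  [∞, 14, 0, 15]
  [∞, ∞, 11, 0]
D(2):
  [0, 14, 1, 7]
  [-1, 0, -8, 6]
  [13, 14, 0, 15]
  [∞, ∞, 11, 0]
D(3):
  [0, 14, 1, 7]
  [-1, 0, -8, 6]
  [13, 14, 0, 15]
  [24, 25, 11, 0]
D(4):
  [0, 14, 1, 7]
  [-1, 0, -8, 6]
  [13, 14, 0, 15]
  [24, 25, 11, 0]
Key observation: every diagonal entry stays at the unit through all rounds, so no improving cycle exists.
Answer: CONVERGES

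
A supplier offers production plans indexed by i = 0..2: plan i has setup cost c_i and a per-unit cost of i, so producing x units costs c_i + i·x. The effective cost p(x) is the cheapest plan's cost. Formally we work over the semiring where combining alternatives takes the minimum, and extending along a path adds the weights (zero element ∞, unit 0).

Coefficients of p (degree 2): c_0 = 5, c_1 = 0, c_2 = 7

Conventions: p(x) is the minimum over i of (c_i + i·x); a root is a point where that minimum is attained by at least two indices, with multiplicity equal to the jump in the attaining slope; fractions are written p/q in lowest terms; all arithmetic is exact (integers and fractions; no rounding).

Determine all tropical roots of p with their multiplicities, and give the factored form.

hull edge (i=0, c=5) to (i=1, c=0): slope -5, span 1
hull edge (i=1, c=0) to (i=2, c=7): slope 7, span 1
Factored form: p(x) = 7 ⊗ (x ⊕ (-7)) ⊗ (x ⊕ 5)
Answer: roots = -7 (mult 1), 5 (mult 1)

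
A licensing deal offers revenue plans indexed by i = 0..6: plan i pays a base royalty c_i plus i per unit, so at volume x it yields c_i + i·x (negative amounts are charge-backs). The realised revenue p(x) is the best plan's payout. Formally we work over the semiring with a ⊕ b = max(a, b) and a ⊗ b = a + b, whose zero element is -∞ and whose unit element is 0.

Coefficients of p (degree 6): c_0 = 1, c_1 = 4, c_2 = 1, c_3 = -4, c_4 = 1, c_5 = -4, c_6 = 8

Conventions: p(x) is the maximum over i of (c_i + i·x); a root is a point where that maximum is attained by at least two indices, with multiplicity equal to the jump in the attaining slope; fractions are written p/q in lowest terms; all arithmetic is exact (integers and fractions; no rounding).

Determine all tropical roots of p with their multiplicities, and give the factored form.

hull edge (i=0, c=1) to (i=1, c=4): slope 3, span 1
hull edge (i=1, c=4) to (i=6, c=8): slope 4/5, span 5
Factored form: p(x) = 8 ⊗ (x ⊕ (-3)) ⊗ (x ⊕ (-4/5)) ⊗ (x ⊕ (-4/5)) ⊗ (x ⊕ (-4/5)) ⊗ (x ⊕ (-4/5)) ⊗ (x ⊕ (-4/5))
Answer: roots = -3 (mult 1), -4/5 (mult 5)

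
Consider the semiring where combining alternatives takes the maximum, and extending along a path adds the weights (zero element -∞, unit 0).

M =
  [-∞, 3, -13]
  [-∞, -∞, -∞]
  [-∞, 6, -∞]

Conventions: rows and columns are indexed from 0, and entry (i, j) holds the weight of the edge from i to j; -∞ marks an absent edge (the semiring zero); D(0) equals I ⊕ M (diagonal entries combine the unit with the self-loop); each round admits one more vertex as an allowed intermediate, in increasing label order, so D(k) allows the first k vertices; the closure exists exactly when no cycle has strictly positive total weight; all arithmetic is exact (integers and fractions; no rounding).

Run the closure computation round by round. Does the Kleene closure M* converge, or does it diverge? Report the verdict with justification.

D(0):
  [0, 3, -13]
  [-∞, 0, -∞]
  [-∞, 6, 0]
D(1):
  [0, 3, -13]
  [-∞, 0, -∞]
  [-∞, 6, 0]
D(2):
  [0, 3, -13]
  [-∞, 0, -∞]
  [-∞, 6, 0]
D(3):
  [0, 3, -13]
  [-∞, 0, -∞]
  [-∞, 6, 0]
Key observation: every diagonal entry stays at the unit through all rounds, so no improving cycle exists.
Answer: CONVERGES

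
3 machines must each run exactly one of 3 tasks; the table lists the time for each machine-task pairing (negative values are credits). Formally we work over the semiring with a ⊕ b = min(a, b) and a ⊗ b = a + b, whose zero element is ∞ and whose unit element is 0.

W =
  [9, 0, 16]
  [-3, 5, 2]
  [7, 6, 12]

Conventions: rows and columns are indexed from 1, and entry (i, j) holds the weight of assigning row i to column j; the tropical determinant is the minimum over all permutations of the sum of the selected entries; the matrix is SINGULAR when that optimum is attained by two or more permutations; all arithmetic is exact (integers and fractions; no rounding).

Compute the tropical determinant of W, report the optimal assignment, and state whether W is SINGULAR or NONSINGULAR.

σ = (1, 2, 3): 9 + 5 + 12 = 26
σ = (1, 3, 2): 9 + 2 + 6 = 17
σ = (2, 1, 3): 0 + (-3) + 12 = 9
σ = (2, 3, 1): 0 + 2 + 7 = 9
σ = (3, 1, 2): 16 + (-3) + 6 = 19
σ = (3, 2, 1): 16 + 5 + 7 = 28
Optimal value attained by: σ = (2, 1, 3).
Answer: det⊕(W) = 9; verdict: SINGULAR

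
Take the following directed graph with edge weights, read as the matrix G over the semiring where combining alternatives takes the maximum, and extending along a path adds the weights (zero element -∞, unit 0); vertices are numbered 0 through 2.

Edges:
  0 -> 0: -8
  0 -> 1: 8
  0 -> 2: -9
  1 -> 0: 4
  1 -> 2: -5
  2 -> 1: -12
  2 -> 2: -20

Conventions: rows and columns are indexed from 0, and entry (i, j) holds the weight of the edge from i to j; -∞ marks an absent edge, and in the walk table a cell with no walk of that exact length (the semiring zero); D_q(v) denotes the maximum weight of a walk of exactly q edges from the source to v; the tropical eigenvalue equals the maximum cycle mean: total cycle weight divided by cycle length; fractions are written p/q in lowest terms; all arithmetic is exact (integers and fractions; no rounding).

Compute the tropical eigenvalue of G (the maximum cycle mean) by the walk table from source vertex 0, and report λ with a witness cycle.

q=0: [0, -∞, -∞]
q=1: [-8, 8, -9]
q=2: [12, 0, 3]
q=3: [4, 20, 3]
Optimal cycle mean attained by: cycle 0->1->0, total 8 + 4, length 2.
Answer: λ = 6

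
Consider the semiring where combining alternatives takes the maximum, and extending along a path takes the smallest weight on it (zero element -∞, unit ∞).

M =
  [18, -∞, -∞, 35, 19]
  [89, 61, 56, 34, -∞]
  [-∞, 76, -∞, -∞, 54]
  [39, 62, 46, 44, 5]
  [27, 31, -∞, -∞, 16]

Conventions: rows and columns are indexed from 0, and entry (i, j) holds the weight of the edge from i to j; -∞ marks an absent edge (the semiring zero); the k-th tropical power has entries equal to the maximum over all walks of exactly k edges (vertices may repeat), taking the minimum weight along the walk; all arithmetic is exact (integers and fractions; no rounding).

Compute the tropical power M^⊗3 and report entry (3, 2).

M^⊗2:
  [35, 35, 35, 35, 18]
  [61, 61, 56, 35, 54]
  [76, 61, 56, 34, 16]
  [62, 61, 56, 44, 46]
  [31, 31, 31, 31, 19]
M^⊗3:
  [35, 35, 35, 35, 35]
  [61, 61, 56, 35, 54]
  [61, 61, 56, 35, 54]
  [61, 61, 56, 44, 54]
  [31, 31, 31, 31, 31]
Key observation: the optimum is the walk 3->1->1->2, with weight 62 min 61 min 56 = 56.
Optimal value attained by: walk 3->1->1->2.
Answer: (M^⊗3)[3][2] = 56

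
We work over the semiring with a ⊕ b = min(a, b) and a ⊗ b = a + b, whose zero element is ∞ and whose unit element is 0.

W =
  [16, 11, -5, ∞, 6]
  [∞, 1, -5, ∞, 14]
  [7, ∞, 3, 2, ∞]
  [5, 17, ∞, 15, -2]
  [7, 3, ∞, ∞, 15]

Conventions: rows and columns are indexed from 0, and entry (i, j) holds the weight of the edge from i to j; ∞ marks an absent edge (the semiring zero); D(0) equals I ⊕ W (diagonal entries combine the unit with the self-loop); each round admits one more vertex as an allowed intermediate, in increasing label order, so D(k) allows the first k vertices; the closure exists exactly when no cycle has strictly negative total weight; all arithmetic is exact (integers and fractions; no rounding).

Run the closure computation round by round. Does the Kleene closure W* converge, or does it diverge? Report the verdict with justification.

D(0):
  [0, 11, -5, ∞, 6]
  [∞, 0, -5, ∞, 14]
  [7, ∞, 0, 2, ∞]
  [5, 17, ∞, 0, -2]
  [7, 3, ∞, ∞, 0]
D(1):
  [0, 11, -5, ∞, 6]
  [∞, 0, -5, ∞, 14]
  [7, 18, 0, 2, 13]
  [5, 16, 0, 0, -2]
  [7, 3, 2, ∞, 0]
D(2):
  [0, 11, -5, ∞, 6]
  [∞, 0, -5, ∞, 14]
  [7, 18, 0, 2, 13]
  [5, 16, 0, 0, -2]
  [7, 3, -2, ∞, 0]
D(3):
  [0, 11, -5, -3, 6]
  [2, 0, -5, -3, 8]
  [7, 18, 0, 2, 13]
  [5, 16, 0, 0, -2]
  [5, 3, -2, 0, 0]
Detection: at round 4, diagonal entry (4, 4) turns strictly negative.
Key observation: the cycle 4->1->2->3->4 has total weight 3 + (-5) + 2 + (-2), which is strictly negative.
Answer: DIVERGES — negative cycle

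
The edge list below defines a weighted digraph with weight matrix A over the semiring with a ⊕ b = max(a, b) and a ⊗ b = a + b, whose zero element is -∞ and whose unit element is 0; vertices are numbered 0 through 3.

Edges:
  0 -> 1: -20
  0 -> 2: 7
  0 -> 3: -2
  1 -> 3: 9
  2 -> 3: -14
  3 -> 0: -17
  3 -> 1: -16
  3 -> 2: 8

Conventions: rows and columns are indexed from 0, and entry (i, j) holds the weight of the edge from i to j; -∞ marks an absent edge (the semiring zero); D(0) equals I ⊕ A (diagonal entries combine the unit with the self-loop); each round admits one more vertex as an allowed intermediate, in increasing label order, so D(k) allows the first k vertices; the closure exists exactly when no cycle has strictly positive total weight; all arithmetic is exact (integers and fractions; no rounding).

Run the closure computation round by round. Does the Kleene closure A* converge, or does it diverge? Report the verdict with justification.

D(0):
  [0, -20, 7, -2]
  [-∞, 0, -∞, 9]
  [-∞, -∞, 0, -14]
  [-17, -16, 8, 0]
D(1):
  [0, -20, 7, -2]
  [-∞, 0, -∞, 9]
  [-∞, -∞, 0, -14]
  [-17, -16, 8, 0]
D(2):
  [0, -20, 7, -2]
  [-∞, 0, -∞, 9]
  [-∞, -∞, 0, -14]
  [-17, -16, 8, 0]
D(3):
  [0, -20, 7, -2]
  [-∞, 0, -∞, 9]
  [-∞, -∞, 0, -14]
  [-17, -16, 8, 0]
D(4):
  [0, -18, 7, -2]
  [-8, 0, 17, 9]
  [-31, -30, 0, -14]
  [-17, -16, 8, 0]
Key observation: every diagonal entry stays at the unit through all rounds, so no improving cycle exists.
Answer: CONVERGES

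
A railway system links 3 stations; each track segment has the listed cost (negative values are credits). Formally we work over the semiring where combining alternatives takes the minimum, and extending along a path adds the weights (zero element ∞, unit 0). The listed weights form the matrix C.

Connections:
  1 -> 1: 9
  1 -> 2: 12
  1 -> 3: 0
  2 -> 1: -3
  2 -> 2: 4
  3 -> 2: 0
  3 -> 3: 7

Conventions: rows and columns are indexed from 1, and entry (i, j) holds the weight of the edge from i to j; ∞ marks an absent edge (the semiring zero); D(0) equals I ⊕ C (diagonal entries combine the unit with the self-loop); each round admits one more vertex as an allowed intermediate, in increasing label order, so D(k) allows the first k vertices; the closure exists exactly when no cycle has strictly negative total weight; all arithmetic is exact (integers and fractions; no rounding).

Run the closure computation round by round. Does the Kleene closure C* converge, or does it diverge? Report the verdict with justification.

D(0):
  [0, 12, 0]
  [-3, 0, ∞]
  [∞, 0, 0]
D(1):
  [0, 12, 0]
  [-3, 0, -3]
  [∞, 0, 0]
Detection: at round 2, diagonal entry (3, 3) turns strictly negative.
Key observation: the cycle 3->2->1->3 has total weight 0 + (-3) + 0, which is strictly negative.
Answer: DIVERGES — negative cycle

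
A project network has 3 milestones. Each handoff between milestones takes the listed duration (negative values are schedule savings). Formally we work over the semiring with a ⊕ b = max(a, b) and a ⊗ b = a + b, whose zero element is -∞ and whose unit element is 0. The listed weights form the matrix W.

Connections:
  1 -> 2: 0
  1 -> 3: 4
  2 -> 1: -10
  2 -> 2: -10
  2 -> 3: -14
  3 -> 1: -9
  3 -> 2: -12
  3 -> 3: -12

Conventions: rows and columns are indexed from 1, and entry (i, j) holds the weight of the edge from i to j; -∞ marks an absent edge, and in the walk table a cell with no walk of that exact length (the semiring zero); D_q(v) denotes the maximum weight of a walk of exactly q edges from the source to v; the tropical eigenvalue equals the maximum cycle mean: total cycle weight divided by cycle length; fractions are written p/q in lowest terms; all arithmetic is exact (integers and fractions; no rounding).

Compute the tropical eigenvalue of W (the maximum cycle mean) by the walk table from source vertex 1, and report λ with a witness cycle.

q=0: [0, -∞, -∞]
q=1: [-∞, 0, 4]
q=2: [-5, -8, -8]
q=3: [-17, -5, -1]
Optimal cycle mean attained by: cycle 1->3->1, total 4 + (-9), length 2.
Answer: λ = -5/2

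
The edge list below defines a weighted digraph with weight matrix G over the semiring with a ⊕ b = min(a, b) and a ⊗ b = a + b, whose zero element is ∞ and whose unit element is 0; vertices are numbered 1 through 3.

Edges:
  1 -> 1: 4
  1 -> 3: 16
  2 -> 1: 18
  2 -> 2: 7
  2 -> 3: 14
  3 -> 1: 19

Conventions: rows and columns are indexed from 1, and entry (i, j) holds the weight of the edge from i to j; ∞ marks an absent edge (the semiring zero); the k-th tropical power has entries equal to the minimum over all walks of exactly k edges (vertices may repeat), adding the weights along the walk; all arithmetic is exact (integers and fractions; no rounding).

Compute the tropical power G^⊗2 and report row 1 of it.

G^⊗2:
  [8, ∞, 20]
  [22, 14, 21]
  [23, ∞, 35]
Answer: row 1 of G^⊗2 = [8, ∞, 20]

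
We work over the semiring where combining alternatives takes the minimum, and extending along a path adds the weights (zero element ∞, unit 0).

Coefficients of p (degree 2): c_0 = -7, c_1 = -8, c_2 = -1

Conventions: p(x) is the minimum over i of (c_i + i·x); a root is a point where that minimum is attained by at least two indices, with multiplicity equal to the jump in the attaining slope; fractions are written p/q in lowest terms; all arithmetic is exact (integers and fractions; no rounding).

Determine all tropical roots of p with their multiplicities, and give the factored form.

hull edge (i=0, c=-7) to (i=1, c=-8): slope -1, span 1
hull edge (i=1, c=-8) to (i=2, c=-1): slope 7, span 1
Factored form: p(x) = -1 ⊗ (x ⊕ (-7)) ⊗ (x ⊕ 1)
Answer: roots = -7 (mult 1), 1 (mult 1)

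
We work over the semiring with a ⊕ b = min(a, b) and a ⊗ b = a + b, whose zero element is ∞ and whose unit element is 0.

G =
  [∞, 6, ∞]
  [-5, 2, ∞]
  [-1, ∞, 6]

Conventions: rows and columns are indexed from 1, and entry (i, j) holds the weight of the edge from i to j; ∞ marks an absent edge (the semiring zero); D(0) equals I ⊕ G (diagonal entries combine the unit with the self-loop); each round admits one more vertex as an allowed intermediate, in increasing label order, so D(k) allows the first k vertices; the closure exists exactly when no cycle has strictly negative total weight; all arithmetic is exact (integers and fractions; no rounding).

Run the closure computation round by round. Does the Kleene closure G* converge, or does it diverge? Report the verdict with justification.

D(0):
  [0, 6, ∞]
  [-5, 0, ∞]
  [-1, ∞, 0]
D(1):
  [0, 6, ∞]
  [-5, 0, ∞]
  [-1, 5, 0]
D(2):
  [0, 6, ∞]
  [-5, 0, ∞]
  [-1, 5, 0]
D(3):
  [0, 6, ∞]
  [-5, 0, ∞]
  [-1, 5, 0]
Key observation: every diagonal entry stays at the unit through all rounds, so no improving cycle exists.
Answer: CONVERGES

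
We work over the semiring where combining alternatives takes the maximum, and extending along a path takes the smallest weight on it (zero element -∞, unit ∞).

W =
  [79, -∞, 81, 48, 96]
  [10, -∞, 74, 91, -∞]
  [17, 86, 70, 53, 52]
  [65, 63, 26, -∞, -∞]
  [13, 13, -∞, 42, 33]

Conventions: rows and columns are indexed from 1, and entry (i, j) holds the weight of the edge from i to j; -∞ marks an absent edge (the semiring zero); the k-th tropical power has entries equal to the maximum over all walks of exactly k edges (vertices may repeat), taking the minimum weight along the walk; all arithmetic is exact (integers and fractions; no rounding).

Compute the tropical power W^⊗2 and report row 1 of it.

W^⊗2:
  [79, 81, 79, 53, 79]
  [65, 74, 70, 53, 52]
  [53, 70, 74, 86, 52]
  [65, 26, 65, 63, 65]
  [42, 42, 26, 33, 33]
Answer: row 1 of W^⊗2 = [79, 81, 79, 53, 79]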